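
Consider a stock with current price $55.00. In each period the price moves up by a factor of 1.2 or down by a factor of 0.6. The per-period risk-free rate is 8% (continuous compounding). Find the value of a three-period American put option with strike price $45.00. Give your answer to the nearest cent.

Risk-neutral probability p = (e^0.08 − 0.6)/(1.2 − 0.6) = 0.4833/0.6000 = 0.8055
Terminal stock prices: S_uuu = 95.04, S_uud = 47.52, S_udd = 23.76, S_ddd = 11.88
Terminal payoffs (K − S): max(-50.04, 0) = 0, max(-2.52, 0) = 0, max(21.24, 0) = 21.24, max(33.12, 0) = 33.12
Node uu (S = 79.2): continuation = e^(−0.08)·[0.8055·0.0000 + 0.1945·0.0000] = 0.0000; exercise value = 0.0000 ≤ continuation, so V_uu = 0.0000
Node ud (S = 39.6): continuation = e^(−0.08)·[0.8055·0.0000 + 0.1945·21.2400] = 3.8140; exercise value = 5.4000 > continuation, so V_ud = 5.4000 (exercise)
Node dd (S = 19.8): continuation = e^(−0.08)·[0.8055·21.2400 + 0.1945·33.1200] = 21.7402; exercise value = 25.2000 > continuation, so V_dd = 25.2000 (exercise)
Node u (S = 66): continuation = e^(−0.08)·[0.8055·0.0000 + 0.1945·5.4000] = 0.9697; exercise value = 0.0000 ≤ continuation, so V_u = 0.9697
Node d (S = 33): continuation = e^(−0.08)·[0.8055·5.4000 + 0.1945·25.2000] = 8.5402; exercise value = 12.0000 > continuation, so V_d = 12.0000 (exercise)
Node 0 (S = 55): continuation = e^(−0.08)·[0.8055·0.9697 + 0.1945·12.0000] = 2.8758; exercise value = 0.0000 ≤ continuation, so V_0 = 2.8758

$2.88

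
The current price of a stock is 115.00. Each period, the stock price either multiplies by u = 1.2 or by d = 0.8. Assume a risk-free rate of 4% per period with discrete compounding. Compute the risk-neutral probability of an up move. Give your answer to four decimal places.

Risk-neutral probability p = (1 + 0.04 − 0.8)/(1.2 − 0.8) = 0.2400/0.4000 = 0.6000

p = 0.6000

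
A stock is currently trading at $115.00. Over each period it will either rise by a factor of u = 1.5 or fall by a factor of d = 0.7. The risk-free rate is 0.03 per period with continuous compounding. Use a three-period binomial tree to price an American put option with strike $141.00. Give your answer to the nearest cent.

Risk-neutral probability p = (e^0.03 − 0.7)/(1.5 − 0.7) = 0.3305/0.8000 = 0.4131
Terminal stock prices: S_uuu = 388.1, S_uud = 181.1, S_udd = 84.52, S_ddd = 39.44
Terminal payoffs (K − S): max(-247.1, 0) = 0, max(-40.12, 0) = 0, max(56.48, 0) = 56.48, max(101.6, 0) = 101.6
Node uu (S = 258.8): continuation = e^(−0.03)·[0.4131·0.0000 + 0.5869·0.0000] = 0.0000; exercise value = 0.0000 ≤ continuation, so V_uu = 0.0000
Node ud (S = 120.7): continuation = e^(−0.03)·[0.4131·0.0000 + 0.5869·56.4750] = 32.1673; exercise value = 20.2500 ≤ continuation, so V_ud = 32.1673
Node dd (S = 56.35): continuation = e^(−0.03)·[0.4131·56.4750 + 0.5869·101.5550] = 80.4828; exercise value = 84.6500 > continuation, so V_dd = 84.6500 (exercise)
Node u (S = 172.5): continuation = e^(−0.03)·[0.4131·0.0000 + 0.5869·32.1673] = 18.3220; exercise value = 0.0000 ≤ continuation, so V_u = 18.3220
Node d (S = 80.5): continuation = e^(−0.03)·[0.4131·32.1673 + 0.5869·84.6500] = 61.1100; exercise value = 60.5000 ≤ continuation, so V_d = 61.1100
Node 0 (S = 115): continuation = e^(−0.03)·[0.4131·18.3220 + 0.5869·61.1100] = 42.1519; exercise value = 26.0000 ≤ continuation, so V_0 = 42.1519

$42.15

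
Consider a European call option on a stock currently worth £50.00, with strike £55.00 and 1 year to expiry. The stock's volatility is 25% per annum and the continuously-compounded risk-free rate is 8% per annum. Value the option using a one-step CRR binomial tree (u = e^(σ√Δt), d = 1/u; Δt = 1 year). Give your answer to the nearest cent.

CRR parameters: u = e^(σ√Δt) = e^(0.25·√1) = 1.2840, d = 1/u = 0.7788
Per-period rate: rΔt = 0.08·1 = 0.08, so R = e^0.08 = 1.0833
Risk-neutral probability p = (e^0.08 − 0.7788)/(1.2840 − 0.7788) = 0.3045/0.5052 = 0.6027
Terminal stock prices: S_u = 64.2, S_d = 38.94
Terminal payoffs (S − K): max(9.201, 0) = 9.201, max(-16.06, 0) = 0
Node 0 (S = 50): V_0 = e^(−0.08)·[0.6027·9.2013 + 0.3973·0.0000] = 5.1190

£5.12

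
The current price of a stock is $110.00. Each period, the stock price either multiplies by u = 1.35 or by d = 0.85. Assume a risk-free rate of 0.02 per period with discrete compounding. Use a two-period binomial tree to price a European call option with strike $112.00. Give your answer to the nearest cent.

Risk-neutral probability p = (1 + 0.02 − 0.85)/(1.35 − 0.85) = 0.1700/0.5000 = 0.3400
Terminal stock prices: S_uu = 200.5, S_ud = 126.2, S_dd = 79.47
Terminal payoffs (S − K): max(88.48, 0) = 88.48, max(14.22, 0) = 14.22, max(-32.53, 0) = 0
Node u (S = 148.5): V_u = 1/1.02·[0.3400·88.4750 + 0.6600·14.2250] = 38.6961
Node d (S = 93.5): V_d = 1/1.02·[0.3400·14.2250 + 0.6600·0.0000] = 4.7417
Node 0 (S = 110): V_0 = 1/1.02·[0.3400·38.6961 + 0.6600·4.7417] = 15.9668

$15.97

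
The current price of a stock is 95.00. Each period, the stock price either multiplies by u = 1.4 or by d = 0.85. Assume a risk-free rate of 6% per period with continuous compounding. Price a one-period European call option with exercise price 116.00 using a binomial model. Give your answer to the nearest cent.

6.17

Risk-neutral probability p = (e^0.06 − 0.85)/(1.4 − 0.85) = 0.2118/0.5500 = 0.3852
Terminal stock prices: S_u = 133, S_d = 80.75
Terminal payoffs (S − K): max(17, 0) = 17, max(-35.25, 0) = 0
Node 0 (S = 95): V_0 = e^(−0.06)·[0.3852·17.0000 + 0.6148·0.0000] = 6.1664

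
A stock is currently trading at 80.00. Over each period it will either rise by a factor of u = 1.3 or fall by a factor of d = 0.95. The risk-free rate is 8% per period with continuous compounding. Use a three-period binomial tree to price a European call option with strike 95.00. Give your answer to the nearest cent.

Risk-neutral probability p = (e^0.08 − 0.95)/(1.3 − 0.95) = 0.1333/0.3500 = 0.3808
Terminal stock prices: S_uuu = 175.8, S_uud = 128.4, S_udd = 93.86, S_ddd = 68.59
Terminal payoffs (S − K): max(80.76, 0) = 80.76, max(33.44, 0) = 33.44, max(-1.14, 0) = 0, max(-26.41, 0) = 0
Node uu (S = 135.2): V_uu = e^(−0.08)·[0.3808·80.7600 + 0.6192·33.4400] = 47.5039
Node ud (S = 98.8): V_ud = e^(−0.08)·[0.3808·33.4400 + 0.6192·0.0000] = 11.7555
Node dd (S = 72.2): V_dd = e^(−0.08)·[0.3808·0.0000 + 0.6192·0.0000] = 0.0000
Node u (S = 104): V_u = e^(−0.08)·[0.3808·47.5039 + 0.6192·11.7555] = 23.4188
Node d (S = 76): V_d = e^(−0.08)·[0.3808·11.7555 + 0.6192·0.0000] = 4.1326
Node 0 (S = 80): V_0 = e^(−0.08)·[0.3808·23.4188 + 0.6192·4.1326] = 10.5947

10.59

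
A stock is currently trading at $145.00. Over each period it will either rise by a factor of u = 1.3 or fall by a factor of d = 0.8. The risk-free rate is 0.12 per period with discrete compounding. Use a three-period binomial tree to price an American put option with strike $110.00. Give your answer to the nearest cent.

$1.78

Risk-neutral probability p = (1 + 0.12 − 0.8)/(1.3 − 0.8) = 0.3200/0.5000 = 0.6400
Terminal stock prices: S_uuu = 318.6, S_uud = 196, S_udd = 120.6, S_ddd = 74.24
Terminal payoffs (K − S): max(-208.6, 0) = 0, max(-86.04, 0) = 0, max(-10.64, 0) = 0, max(35.76, 0) = 35.76
Node uu (S = 245.1): continuation = 1/1.12·[0.6400·0.0000 + 0.3600·0.0000] = 0.0000; exercise value = 0.0000 ≤ continuation, so V_uu = 0.0000
Node ud (S = 150.8): continuation = 1/1.12·[0.6400·0.0000 + 0.3600·0.0000] = 0.0000; exercise value = 0.0000 ≤ continuation, so V_ud = 0.0000
Node dd (S = 92.8): continuation = 1/1.12·[0.6400·0.0000 + 0.3600·35.7600] = 11.4943; exercise value = 17.2000 > continuation, so V_dd = 17.2000 (exercise)
Node u (S = 188.5): continuation = 1/1.12·[0.6400·0.0000 + 0.3600·0.0000] = 0.0000; exercise value = 0.0000 ≤ continuation, so V_u = 0.0000
Node d (S = 116): continuation = 1/1.12·[0.6400·0.0000 + 0.3600·17.2000] = 5.5286; exercise value = 0.0000 ≤ continuation, so V_d = 5.5286
Node 0 (S = 145): continuation = 1/1.12·[0.6400·0.0000 + 0.3600·5.5286] = 1.7770; exercise value = 0.0000 ≤ continuation, so V_0 = 1.7770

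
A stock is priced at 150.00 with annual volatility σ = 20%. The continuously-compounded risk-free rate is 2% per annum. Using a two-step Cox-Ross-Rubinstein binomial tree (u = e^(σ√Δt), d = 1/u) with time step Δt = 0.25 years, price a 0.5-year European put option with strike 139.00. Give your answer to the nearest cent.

CRR parameters: u = e^(σ√Δt) = e^(0.2·√0.25) = 1.1052, d = 1/u = 0.9048
Per-period rate: rΔt = 0.02·0.25 = 0.005, so R = e^0.005 = 1.0050
Risk-neutral probability p = (e^0.005 − 0.9048)/(1.1052 − 0.9048) = 0.1002/0.2003 = 0.5000
Terminal stock prices: S_uu = 183.2, S_ud = 150, S_dd = 122.8
Terminal payoffs (K − S): max(-44.21, 0) = 0, max(-11, 0) = 0, max(16.19, 0) = 16.19
Node u (S = 165.8): V_u = e^(−0.005)·[0.5000·0.0000 + 0.5000·0.0000] = 0.0000
Node d (S = 135.7): V_d = e^(−0.005)·[0.5000·0.0000 + 0.5000·16.1904] = 8.0541
Node 0 (S = 150): V_0 = e^(−0.005)·[0.5000·0.0000 + 0.5000·8.0541] = 4.0067

4.01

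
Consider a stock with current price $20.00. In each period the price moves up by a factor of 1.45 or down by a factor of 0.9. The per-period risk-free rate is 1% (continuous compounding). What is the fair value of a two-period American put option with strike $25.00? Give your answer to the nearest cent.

Risk-neutral probability p = (e^0.01 − 0.9)/(1.45 − 0.9) = 0.1101/0.5500 = 0.2001
Terminal stock prices: S_uu = 42.05, S_ud = 26.1, S_dd = 16.2
Terminal payoffs (K − S): max(-17.05, 0) = 0, max(-1.1, 0) = 0, max(8.8, 0) = 8.8
Node u (S = 29): continuation = e^(−0.01)·[0.2001·0.0000 + 0.7999·0.0000] = 0.0000; exercise value = 0.0000 ≤ continuation, so V_u = 0.0000
Node d (S = 18): continuation = e^(−0.01)·[0.2001·0.0000 + 0.7999·8.8000] = 6.9692; exercise value = 7.0000 > continuation, so V_d = 7.0000 (exercise)
Node 0 (S = 20): continuation = e^(−0.01)·[0.2001·0.0000 + 0.7999·7.0000] = 5.5436; exercise value = 5.0000 ≤ continuation, so V_0 = 5.5436

$5.54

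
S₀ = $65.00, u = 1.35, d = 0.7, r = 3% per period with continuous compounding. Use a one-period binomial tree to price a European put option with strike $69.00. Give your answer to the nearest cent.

Risk-neutral probability p = (e^0.03 − 0.7)/(1.35 − 0.7) = 0.3305/0.6500 = 0.5084
Terminal stock prices: S_u = 87.75, S_d = 45.5
Terminal payoffs (K − S): max(-18.75, 0) = 0, max(23.5, 0) = 23.5
Node 0 (S = 65): V_0 = e^(−0.03)·[0.5084·0.0000 + 0.4916·23.5000] = 11.2114

$11.21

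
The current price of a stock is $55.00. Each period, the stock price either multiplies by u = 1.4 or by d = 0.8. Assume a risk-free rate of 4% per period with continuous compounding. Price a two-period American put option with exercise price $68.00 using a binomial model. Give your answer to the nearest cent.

Risk-neutral probability p = (e^0.04 − 0.8)/(1.4 − 0.8) = 0.2408/0.6000 = 0.4014
Terminal stock prices: S_uu = 107.8, S_ud = 61.6, S_dd = 35.2
Terminal payoffs (K − S): max(-39.8, 0) = 0, max(6.4, 0) = 6.4, max(32.8, 0) = 32.8
Node u (S = 77): continuation = e^(−0.04)·[0.4014·0.0000 + 0.5986·6.4000] = 3.6811; exercise value = 0.0000 ≤ continuation, so V_u = 3.6811
Node d (S = 44): continuation = e^(−0.04)·[0.4014·6.4000 + 0.5986·32.8000] = 21.3337; exercise value = 24.0000 > continuation, so V_d = 24.0000 (exercise)
Node 0 (S = 55): continuation = e^(−0.04)·[0.4014·3.6811 + 0.5986·24.0000] = 15.2237; exercise value = 13.0000 ≤ continuation, so V_0 = 15.2237

$15.22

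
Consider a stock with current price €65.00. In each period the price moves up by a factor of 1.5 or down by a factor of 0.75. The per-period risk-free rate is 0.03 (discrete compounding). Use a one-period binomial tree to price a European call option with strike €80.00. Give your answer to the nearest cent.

€6.34

Risk-neutral probability p = (1 + 0.03 − 0.75)/(1.5 − 0.75) = 0.2800/0.7500 = 0.3733
Terminal stock prices: S_u = 97.5, S_d = 48.75
Terminal payoffs (S − K): max(17.5, 0) = 17.5, max(-31.25, 0) = 0
Node 0 (S = 65): V_0 = 1/1.03·[0.3733·17.5000 + 0.6267·0.0000] = 6.3430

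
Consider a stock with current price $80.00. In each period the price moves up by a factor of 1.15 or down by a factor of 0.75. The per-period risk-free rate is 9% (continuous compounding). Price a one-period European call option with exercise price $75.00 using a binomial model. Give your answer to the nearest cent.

$13.37

Risk-neutral probability p = (e^0.09 − 0.75)/(1.15 − 0.75) = 0.3442/0.4000 = 0.8604
Terminal stock prices: S_u = 92, S_d = 60
Terminal payoffs (S − K): max(17, 0) = 17, max(-15, 0) = 0
Node 0 (S = 80): V_0 = e^(−0.09)·[0.8604·17.0000 + 0.1396·0.0000] = 13.3684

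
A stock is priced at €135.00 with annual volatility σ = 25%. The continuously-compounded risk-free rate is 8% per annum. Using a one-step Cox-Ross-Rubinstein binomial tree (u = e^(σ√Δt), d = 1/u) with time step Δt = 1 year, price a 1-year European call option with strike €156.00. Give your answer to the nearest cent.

CRR parameters: u = e^(σ√Δt) = e^(0.25·√1) = 1.2840, d = 1/u = 0.7788
Per-period rate: rΔt = 0.08·1 = 0.08, so R = e^0.08 = 1.0833
Risk-neutral probability p = (e^0.08 − 0.7788)/(1.2840 − 0.7788) = 0.3045/0.5052 = 0.6027
Terminal stock prices: S_u = 173.3, S_d = 105.1
Terminal payoffs (S − K): max(17.34, 0) = 17.34, max(-50.86, 0) = 0
Node 0 (S = 135): V_0 = e^(−0.08)·[0.6027·17.3434 + 0.3973·0.0000] = 9.6488

€9.65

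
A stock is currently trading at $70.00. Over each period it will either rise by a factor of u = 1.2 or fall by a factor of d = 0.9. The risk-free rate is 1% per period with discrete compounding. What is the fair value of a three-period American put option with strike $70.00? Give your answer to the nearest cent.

Risk-neutral probability p = (1 + 0.01 − 0.9)/(1.2 − 0.9) = 0.1100/0.3000 = 0.3667
Terminal stock prices: S_uuu = 121, S_uud = 90.72, S_udd = 68.04, S_ddd = 51.03
Terminal payoffs (K − S): max(-50.96, 0) = 0, max(-20.72, 0) = 0, max(1.96, 0) = 1.96, max(18.97, 0) = 18.97
Node uu (S = 100.8): continuation = 1/1.01·[0.3667·0.0000 + 0.6333·0.0000] = 0.0000; exercise value = 0.0000 ≤ continuation, so V_uu = 0.0000
Node ud (S = 75.6): continuation = 1/1.01·[0.3667·0.0000 + 0.6333·1.9600] = 1.2290; exercise value = 0.0000 ≤ continuation, so V_ud = 1.2290
Node dd (S = 56.7): continuation = 1/1.01·[0.3667·1.9600 + 0.6333·18.9700] = 12.6069; exercise value = 13.3000 > continuation, so V_dd = 13.3000 (exercise)
Node u (S = 84): continuation = 1/1.01·[0.3667·0.0000 + 0.6333·1.2290] = 0.7707; exercise value = 0.0000 ≤ continuation, so V_u = 0.7707
Node d (S = 63): continuation = 1/1.01·[0.3667·1.2290 + 0.6333·13.3000] = 8.7861; exercise value = 7.0000 ≤ continuation, so V_d = 8.7861
Node 0 (S = 70): continuation = 1/1.01·[0.3667·0.7707 + 0.6333·8.7861] = 5.7892; exercise value = 0.0000 ≤ continuation, so V_0 = 5.7892

$5.79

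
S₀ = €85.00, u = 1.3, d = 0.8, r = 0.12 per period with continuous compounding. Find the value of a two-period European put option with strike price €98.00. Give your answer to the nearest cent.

€7.50

Risk-neutral probability p = (e^0.12 − 0.8)/(1.3 − 0.8) = 0.3275/0.5000 = 0.6550
Terminal stock prices: S_uu = 143.7, S_ud = 88.4, S_dd = 54.4
Terminal payoffs (K − S): max(-45.65, 0) = 0, max(9.6, 0) = 9.6, max(43.6, 0) = 43.6
Node u (S = 110.5): V_u = e^(−0.12)·[0.6550·0.0000 + 0.3450·9.6000] = 2.9375
Node d (S = 68): V_d = e^(−0.12)·[0.6550·9.6000 + 0.3450·43.6000] = 18.9182
Node 0 (S = 85): V_0 = e^(−0.12)·[0.6550·2.9375 + 0.3450·18.9182] = 7.4953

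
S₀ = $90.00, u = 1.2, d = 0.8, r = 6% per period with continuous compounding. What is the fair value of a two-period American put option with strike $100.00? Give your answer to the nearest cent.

Risk-neutral probability p = (e^0.06 − 0.8)/(1.2 − 0.8) = 0.2618/0.4000 = 0.6546
Terminal stock prices: S_uu = 129.6, S_ud = 86.4, S_dd = 57.6
Terminal payoffs (K − S): max(-29.6, 0) = 0, max(13.6, 0) = 13.6, max(42.4, 0) = 42.4
Node u (S = 108): continuation = e^(−0.06)·[0.6546·0.0000 + 0.3454·13.6000] = 4.4240; exercise value = 0.0000 ≤ continuation, so V_u = 4.4240
Node d (S = 72): continuation = e^(−0.06)·[0.6546·13.6000 + 0.3454·42.4000] = 22.1765; exercise value = 28.0000 > continuation, so V_d = 28.0000 (exercise)
Node 0 (S = 90): continuation = e^(−0.06)·[0.6546·4.4240 + 0.3454·28.0000] = 11.8355; exercise value = 10.0000 ≤ continuation, so V_0 = 11.8355

$11.84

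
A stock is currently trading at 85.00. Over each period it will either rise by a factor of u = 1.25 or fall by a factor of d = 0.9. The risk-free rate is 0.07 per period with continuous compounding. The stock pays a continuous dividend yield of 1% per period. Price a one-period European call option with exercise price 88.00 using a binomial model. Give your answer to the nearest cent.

7.87

Per-period risk-free factor R = e^0.07 = 1.0725; dividend-adjusted growth = e^(0.07−0.01) = 1.0618.
Risk-neutral probability p = (1.0618 − 0.9)/(1.25 − 0.9) = 0.1618/0.3500 = 0.4624
Terminal stock prices: S_u = 106.2, S_d = 76.5
Terminal payoffs (S − K): max(18.25, 0) = 18.25, max(-11.5, 0) = 0
Node 0 (S = 85): V_0 = e^(−0.07)·[0.4624·18.2500 + 0.5376·0.0000] = 7.8681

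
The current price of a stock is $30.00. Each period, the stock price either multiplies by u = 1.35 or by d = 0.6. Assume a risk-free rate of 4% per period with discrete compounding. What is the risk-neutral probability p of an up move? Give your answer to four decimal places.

Risk-neutral probability p = (1 + 0.04 − 0.6)/(1.35 − 0.6) = 0.4400/0.7500 = 0.5867

p = 0.5867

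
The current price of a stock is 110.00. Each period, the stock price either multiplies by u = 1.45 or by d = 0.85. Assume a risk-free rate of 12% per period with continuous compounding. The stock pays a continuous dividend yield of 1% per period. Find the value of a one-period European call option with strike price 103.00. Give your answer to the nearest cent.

22.24

Per-period risk-free factor R = e^0.12 = 1.1275; dividend-adjusted growth = e^(0.12−0.01) = 1.1163.
Risk-neutral probability p = (1.1163 − 0.85)/(1.45 − 0.85) = 0.2663/0.6000 = 0.4438
Terminal stock prices: S_u = 159.5, S_d = 93.5
Terminal payoffs (S − K): max(56.5, 0) = 56.5, max(-9.5, 0) = 0
Node 0 (S = 110): V_0 = e^(−0.12)·[0.4438·56.5000 + 0.5562·0.0000] = 22.2391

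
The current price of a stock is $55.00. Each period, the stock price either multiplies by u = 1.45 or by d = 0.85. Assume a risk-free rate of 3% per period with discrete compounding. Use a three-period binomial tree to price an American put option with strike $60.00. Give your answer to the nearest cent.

$10.00

Risk-neutral probability p = (1 + 0.03 − 0.85)/(1.45 − 0.85) = 0.1800/0.6000 = 0.3000
Terminal stock prices: S_uuu = 167.7, S_uud = 98.29, S_udd = 57.62, S_ddd = 33.78
Terminal payoffs (K − S): max(-107.7, 0) = 0, max(-38.29, 0) = 0, max(2.381, 0) = 2.381, max(26.22, 0) = 26.22
Node uu (S = 115.6): continuation = 1/1.03·[0.3000·0.0000 + 0.7000·0.0000] = 0.0000; exercise value = 0.0000 ≤ continuation, so V_uu = 0.0000
Node ud (S = 67.79): continuation = 1/1.03·[0.3000·0.0000 + 0.7000·2.3806] = 1.6179; exercise value = 0.0000 ≤ continuation, so V_ud = 1.6179
Node dd (S = 39.74): continuation = 1/1.03·[0.3000·2.3806 + 0.7000·26.2231] = 18.5149; exercise value = 20.2625 > continuation, so V_dd = 20.2625 (exercise)
Node u (S = 79.75): continuation = 1/1.03·[0.3000·0.0000 + 0.7000·1.6179] = 1.0995; exercise value = 0.0000 ≤ continuation, so V_u = 1.0995
Node d (S = 46.75): continuation = 1/1.03·[0.3000·1.6179 + 0.7000·20.2625] = 14.2419; exercise value = 13.2500 ≤ continuation, so V_d = 14.2419
Node 0 (S = 55): continuation = 1/1.03·[0.3000·1.0995 + 0.7000·14.2419] = 9.9992; exercise value = 5.0000 ≤ continuation, so V_0 = 9.9992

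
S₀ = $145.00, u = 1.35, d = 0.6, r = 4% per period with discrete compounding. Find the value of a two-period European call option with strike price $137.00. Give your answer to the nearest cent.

$40.50

Risk-neutral probability p = (1 + 0.04 − 0.6)/(1.35 − 0.6) = 0.4400/0.7500 = 0.5867
Terminal stock prices: S_uu = 264.3, S_ud = 117.4, S_dd = 52.2
Terminal payoffs (S − K): max(127.3, 0) = 127.3, max(-19.55, 0) = 0, max(-84.8, 0) = 0
Node u (S = 195.8): V_u = 1/1.04·[0.5867·127.2625 + 0.4133·0.0000] = 71.7891
Node d (S = 87): V_d = 1/1.04·[0.5867·0.0000 + 0.4133·0.0000] = 0.0000
Node 0 (S = 145): V_0 = 1/1.04·[0.5867·71.7891 + 0.4133·0.0000] = 40.4964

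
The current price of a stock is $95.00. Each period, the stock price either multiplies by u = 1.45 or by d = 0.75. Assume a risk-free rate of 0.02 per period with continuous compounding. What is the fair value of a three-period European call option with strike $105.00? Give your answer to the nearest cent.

Risk-neutral probability p = (e^0.02 − 0.75)/(1.45 − 0.75) = 0.2702/0.7000 = 0.3860
Terminal stock prices: S_uuu = 289.6, S_uud = 149.8, S_udd = 77.48, S_ddd = 40.08
Terminal payoffs (S − K): max(184.6, 0) = 184.6, max(44.8, 0) = 44.8, max(-27.52, 0) = 0, max(-64.92, 0) = 0
Node uu (S = 199.7): V_uu = e^(−0.02)·[0.3860·184.6194 + 0.6140·44.8031] = 96.8166
Node ud (S = 103.3): V_ud = e^(−0.02)·[0.3860·44.8031 + 0.6140·0.0000] = 16.9516
Node dd (S = 53.44): V_dd = e^(−0.02)·[0.3860·0.0000 + 0.6140·0.0000] = 0.0000
Node u (S = 137.8): V_u = e^(−0.02)·[0.3860·96.8166 + 0.6140·16.9516] = 46.8336
Node d (S = 71.25): V_d = e^(−0.02)·[0.3860·16.9516 + 0.6140·0.0000] = 6.4138
Node 0 (S = 95): V_0 = e^(−0.02)·[0.3860·46.8336 + 0.6140·6.4138] = 21.5800

$21.58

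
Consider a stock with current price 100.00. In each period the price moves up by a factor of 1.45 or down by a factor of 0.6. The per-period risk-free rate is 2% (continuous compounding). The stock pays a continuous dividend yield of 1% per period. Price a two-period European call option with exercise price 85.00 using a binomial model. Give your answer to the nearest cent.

28.97

Per-period risk-free factor R = e^0.02 = 1.0202; dividend-adjusted growth = e^(0.02−0.01) = 1.0101.
Risk-neutral probability p = (1.0101 − 0.6)/(1.45 − 0.6) = 0.4101/0.8500 = 0.4824
Terminal stock prices: S_uu = 210.2, S_ud = 87, S_dd = 36
Terminal payoffs (S − K): max(125.2, 0) = 125.2, max(2, 0) = 2, max(-49, 0) = 0
Node u (S = 145): V_u = e^(−0.02)·[0.4824·125.2500 + 0.5176·2.0000] = 60.2403
Node d (S = 60): V_d = e^(−0.02)·[0.4824·2.0000 + 0.5176·0.0000] = 0.9457
Node 0 (S = 100): V_0 = e^(−0.02)·[0.4824·60.2403 + 0.5176·0.9457] = 28.9650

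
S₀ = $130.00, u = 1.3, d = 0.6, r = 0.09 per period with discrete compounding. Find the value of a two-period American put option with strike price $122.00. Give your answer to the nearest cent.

$15.75

Risk-neutral probability p = (1 + 0.09 − 0.6)/(1.3 − 0.6) = 0.4900/0.7000 = 0.7000
Terminal stock prices: S_uu = 219.7, S_ud = 101.4, S_dd = 46.8
Terminal payoffs (K − S): max(-97.7, 0) = 0, max(20.6, 0) = 20.6, max(75.2, 0) = 75.2
Node u (S = 169): continuation = 1/1.09·[0.7000·0.0000 + 0.3000·20.6000] = 5.6697; exercise value = 0.0000 ≤ continuation, so V_u = 5.6697
Node d (S = 78): continuation = 1/1.09·[0.7000·20.6000 + 0.3000·75.2000] = 33.9266; exercise value = 44.0000 > continuation, so V_d = 44.0000 (exercise)
Node 0 (S = 130): continuation = 1/1.09·[0.7000·5.6697 + 0.3000·44.0000] = 15.7512; exercise value = 0.0000 ≤ continuation, so V_0 = 15.7512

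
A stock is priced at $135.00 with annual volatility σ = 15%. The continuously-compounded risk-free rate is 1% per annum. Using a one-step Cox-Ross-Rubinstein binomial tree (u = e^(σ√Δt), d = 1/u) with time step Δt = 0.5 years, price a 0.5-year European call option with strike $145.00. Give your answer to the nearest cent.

CRR parameters: u = e^(σ√Δt) = e^(0.15·√0.5) = 1.1119, d = 1/u = 0.8994
Per-period rate: rΔt = 0.01·0.5 = 0.005, so R = e^0.005 = 1.0050
Risk-neutral probability p = (e^0.005 − 0.8994)/(1.1119 − 0.8994) = 0.1056/0.2125 = 0.4971
Terminal stock prices: S_u = 150.1, S_d = 121.4
Terminal payoffs (S − K): max(5.106, 0) = 5.106, max(-23.59, 0) = 0
Node 0 (S = 135): V_0 = e^(−0.005)·[0.4971·5.1059 + 0.5029·0.0000] = 2.5254

$2.53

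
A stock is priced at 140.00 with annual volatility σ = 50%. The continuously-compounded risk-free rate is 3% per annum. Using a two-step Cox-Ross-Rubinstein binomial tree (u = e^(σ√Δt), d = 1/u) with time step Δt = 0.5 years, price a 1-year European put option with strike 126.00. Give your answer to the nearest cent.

CRR parameters: u = e^(σ√Δt) = e^(0.5·√0.5) = 1.4241, d = 1/u = 0.7022
Per-period rate: rΔt = 0.03·0.5 = 0.015, so R = e^0.015 = 1.0151
Risk-neutral probability p = (e^0.015 − 0.7022)/(1.4241 − 0.7022) = 0.3129/0.7219 = 0.4335
Terminal stock prices: S_uu = 283.9, S_ud = 140, S_dd = 69.03
Terminal payoffs (K − S): max(-157.9, 0) = 0, max(-14, 0) = 0, max(56.97, 0) = 56.97
Node u (S = 199.4): V_u = e^(−0.015)·[0.4335·0.0000 + 0.5665·0.0000] = 0.0000
Node d (S = 98.31): V_d = e^(−0.015)·[0.4335·0.0000 + 0.5665·56.9704] = 31.7957
Node 0 (S = 140): V_0 = e^(−0.015)·[0.4335·0.0000 + 0.5665·31.7957] = 17.7455

17.75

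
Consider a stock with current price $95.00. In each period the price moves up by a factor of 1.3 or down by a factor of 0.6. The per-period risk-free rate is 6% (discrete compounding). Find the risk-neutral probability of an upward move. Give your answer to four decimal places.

Risk-neutral probability p = (1 + 0.06 − 0.6)/(1.3 − 0.6) = 0.4600/0.7000 = 0.6571

p = 0.6571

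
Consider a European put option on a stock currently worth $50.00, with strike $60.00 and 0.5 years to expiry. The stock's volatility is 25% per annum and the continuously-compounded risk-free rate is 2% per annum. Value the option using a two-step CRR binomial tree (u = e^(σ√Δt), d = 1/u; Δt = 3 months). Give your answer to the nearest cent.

$10.40

CRR parameters: u = e^(σ√Δt) = e^(0.25·√0.25) = 1.1331, d = 1/u = 0.8825
Per-period rate: rΔt = 0.02·0.25 = 0.005, so R = e^0.005 = 1.0050
Risk-neutral probability p = (e^0.005 − 0.8825)/(1.1331 − 0.8825) = 0.1225/0.2507 = 0.4888
Terminal stock prices: S_uu = 64.2, S_ud = 50, S_dd = 38.94
Terminal payoffs (K − S): max(-4.201, 0) = 0, max(10, 0) = 10, max(21.06, 0) = 21.06
Node u (S = 56.66): V_u = e^(−0.005)·[0.4888·0.0000 + 0.5112·10.0000] = 5.0866
Node d (S = 44.12): V_d = e^(−0.005)·[0.4888·10.0000 + 0.5112·21.0600] = 15.5759
Node 0 (S = 50): V_0 = e^(−0.005)·[0.4888·5.0866 + 0.5112·15.5759] = 10.3967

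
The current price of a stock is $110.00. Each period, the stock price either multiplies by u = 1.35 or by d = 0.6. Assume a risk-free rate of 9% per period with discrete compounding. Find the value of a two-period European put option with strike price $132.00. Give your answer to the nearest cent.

$25.70

Risk-neutral probability p = (1 + 0.09 − 0.6)/(1.35 − 0.6) = 0.4900/0.7500 = 0.6533
Terminal stock prices: S_uu = 200.5, S_ud = 89.1, S_dd = 39.6
Terminal payoffs (K − S): max(-68.48, 0) = 0, max(42.9, 0) = 42.9, max(92.4, 0) = 92.4
Node u (S = 148.5): V_u = 1/1.09·[0.6533·0.0000 + 0.3467·42.9000] = 13.6440
Node d (S = 66): V_d = 1/1.09·[0.6533·42.9000 + 0.3467·92.4000] = 55.1009
Node 0 (S = 110): V_0 = 1/1.09·[0.6533·13.6440 + 0.3467·55.1009] = 25.7025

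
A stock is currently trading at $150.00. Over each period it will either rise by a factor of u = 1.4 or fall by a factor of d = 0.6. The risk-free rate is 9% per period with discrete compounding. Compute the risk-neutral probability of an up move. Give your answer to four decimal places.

p = 0.6125

Risk-neutral probability p = (1 + 0.09 − 0.6)/(1.4 − 0.6) = 0.4900/0.8000 = 0.6125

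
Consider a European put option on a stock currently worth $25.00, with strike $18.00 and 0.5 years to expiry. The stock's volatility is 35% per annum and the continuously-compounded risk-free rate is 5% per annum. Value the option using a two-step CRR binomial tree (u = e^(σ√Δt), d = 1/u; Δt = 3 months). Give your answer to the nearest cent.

$0.10

CRR parameters: u = e^(σ√Δt) = e^(0.35·√0.25) = 1.1912, d = 1/u = 0.8395
Per-period rate: rΔt = 0.05·0.25 = 0.0125, so R = e^0.0125 = 1.0126
Risk-neutral probability p = (e^0.0125 − 0.8395)/(1.1912 − 0.8395) = 0.1731/0.3518 = 0.4921
Terminal stock prices: S_uu = 35.48, S_ud = 25, S_dd = 17.62
Terminal payoffs (K − S): max(-17.48, 0) = 0, max(-7, 0) = 0, max(0.3828, 0) = 0.3828
Node u (S = 29.78): V_u = e^(−0.0125)·[0.4921·0.0000 + 0.5079·0.0000] = 0.0000
Node d (S = 20.99): V_d = e^(−0.0125)·[0.4921·0.0000 + 0.5079·0.3828] = 0.1920
Node 0 (S = 25): V_0 = e^(−0.0125)·[0.4921·0.0000 + 0.5079·0.1920] = 0.0963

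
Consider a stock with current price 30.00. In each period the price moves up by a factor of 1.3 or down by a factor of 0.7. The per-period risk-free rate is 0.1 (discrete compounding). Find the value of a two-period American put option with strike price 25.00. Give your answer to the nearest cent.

1.21

Risk-neutral probability p = (1 + 0.1 − 0.7)/(1.3 − 0.7) = 0.4000/0.6000 = 0.6667
Terminal stock prices: S_uu = 50.7, S_ud = 27.3, S_dd = 14.7
Terminal payoffs (K − S): max(-25.7, 0) = 0, max(-2.3, 0) = 0, max(10.3, 0) = 10.3
Node u (S = 39): continuation = 1/1.1·[0.6667·0.0000 + 0.3333·0.0000] = 0.0000; exercise value = 0.0000 ≤ continuation, so V_u = 0.0000
Node d (S = 21): continuation = 1/1.1·[0.6667·0.0000 + 0.3333·10.3000] = 3.1212; exercise value = 4.0000 > continuation, so V_d = 4.0000 (exercise)
Node 0 (S = 30): continuation = 1/1.1·[0.6667·0.0000 + 0.3333·4.0000] = 1.2121; exercise value = 0.0000 ≤ continuation, so V_0 = 1.2121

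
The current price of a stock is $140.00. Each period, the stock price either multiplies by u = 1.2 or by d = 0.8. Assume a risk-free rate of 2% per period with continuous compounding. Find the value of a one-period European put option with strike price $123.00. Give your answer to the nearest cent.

$4.85

Risk-neutral probability p = (e^0.02 − 0.8)/(1.2 − 0.8) = 0.2202/0.4000 = 0.5505
Terminal stock prices: S_u = 168, S_d = 112
Terminal payoffs (K − S): max(-45, 0) = 0, max(11, 0) = 11
Node 0 (S = 140): V_0 = e^(−0.02)·[0.5505·0.0000 + 0.4495·11.0000] = 4.8466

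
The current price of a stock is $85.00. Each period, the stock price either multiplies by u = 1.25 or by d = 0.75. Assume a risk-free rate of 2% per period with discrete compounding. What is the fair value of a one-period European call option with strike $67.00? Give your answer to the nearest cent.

Risk-neutral probability p = (1 + 0.02 − 0.75)/(1.25 − 0.75) = 0.2700/0.5000 = 0.5400
Terminal stock prices: S_u = 106.2, S_d = 63.75
Terminal payoffs (S − K): max(39.25, 0) = 39.25, max(-3.25, 0) = 0
Node 0 (S = 85): V_0 = 1/1.02·[0.5400·39.2500 + 0.4600·0.0000] = 20.7794

$20.78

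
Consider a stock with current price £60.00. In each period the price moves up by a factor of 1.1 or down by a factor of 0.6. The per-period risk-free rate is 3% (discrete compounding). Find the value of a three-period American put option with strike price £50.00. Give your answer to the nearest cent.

£3.69

Risk-neutral probability p = (1 + 0.03 − 0.6)/(1.1 − 0.6) = 0.4300/0.5000 = 0.8600
Terminal stock prices: S_uuu = 79.86, S_uud = 43.56, S_udd = 23.76, S_ddd = 12.96
Terminal payoffs (K − S): max(-29.86, 0) = 0, max(6.44, 0) = 6.44, max(26.24, 0) = 26.24, max(37.04, 0) = 37.04
Node uu (S = 72.6): continuation = 1/1.03·[0.8600·0.0000 + 0.1400·6.4400] = 0.8753; exercise value = 0.0000 ≤ continuation, so V_uu = 0.8753
Node ud (S = 39.6): continuation = 1/1.03·[0.8600·6.4400 + 0.1400·26.2400] = 8.9437; exercise value = 10.4000 > continuation, so V_ud = 10.4000 (exercise)
Node dd (S = 21.6): continuation = 1/1.03·[0.8600·26.2400 + 0.1400·37.0400] = 26.9437; exercise value = 28.4000 > continuation, so V_dd = 28.4000 (exercise)
Node u (S = 66): continuation = 1/1.03·[0.8600·0.8753 + 0.1400·10.4000] = 2.1445; exercise value = 0.0000 ≤ continuation, so V_u = 2.1445
Node d (S = 36): continuation = 1/1.03·[0.8600·10.4000 + 0.1400·28.4000] = 12.5437; exercise value = 14.0000 > continuation, so V_d = 14.0000 (exercise)
Node 0 (S = 60): continuation = 1/1.03·[0.8600·2.1445 + 0.1400·14.0000] = 3.6934; exercise value = 0.0000 ≤ continuation, so V_0 = 3.6934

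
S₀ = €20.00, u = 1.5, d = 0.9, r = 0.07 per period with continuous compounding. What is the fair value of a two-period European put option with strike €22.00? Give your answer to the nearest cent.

€2.56

Risk-neutral probability p = (e^0.07 − 0.9)/(1.5 − 0.9) = 0.1725/0.6000 = 0.2875
Terminal stock prices: S_uu = 45, S_ud = 27, S_dd = 16.2
Terminal payoffs (K − S): max(-23, 0) = 0, max(-5, 0) = 0, max(5.8, 0) = 5.8
Node u (S = 30): V_u = e^(−0.07)·[0.2875·0.0000 + 0.7125·0.0000] = 0.0000
Node d (S = 18): V_d = e^(−0.07)·[0.2875·0.0000 + 0.7125·5.8000] = 3.8530
Node 0 (S = 20): V_0 = e^(−0.07)·[0.2875·0.0000 + 0.7125·3.8530] = 2.5596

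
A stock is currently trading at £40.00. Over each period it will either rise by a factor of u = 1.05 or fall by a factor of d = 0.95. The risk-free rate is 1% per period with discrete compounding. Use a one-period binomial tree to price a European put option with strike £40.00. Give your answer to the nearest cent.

£0.79

Risk-neutral probability p = (1 + 0.01 − 0.95)/(1.05 − 0.95) = 0.0600/0.1000 = 0.6000
Terminal stock prices: S_u = 42, S_d = 38
Terminal payoffs (K − S): max(-2, 0) = 0, max(2, 0) = 2
Node 0 (S = 40): V_0 = 1/1.01·[0.6000·0.0000 + 0.4000·2.0000] = 0.7921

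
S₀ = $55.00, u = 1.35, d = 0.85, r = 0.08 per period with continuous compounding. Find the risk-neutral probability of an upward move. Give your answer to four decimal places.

Risk-neutral probability p = (e^0.08 − 0.85)/(1.35 − 0.85) = 0.2333/0.5000 = 0.4666

p = 0.4666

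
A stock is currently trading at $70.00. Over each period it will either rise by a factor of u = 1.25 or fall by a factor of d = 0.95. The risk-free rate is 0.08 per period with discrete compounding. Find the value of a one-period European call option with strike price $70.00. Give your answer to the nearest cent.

$7.02

Risk-neutral probability p = (1 + 0.08 − 0.95)/(1.25 − 0.95) = 0.1300/0.3000 = 0.4333
Terminal stock prices: S_u = 87.5, S_d = 66.5
Terminal payoffs (S − K): max(17.5, 0) = 17.5, max(-3.5, 0) = 0
Node 0 (S = 70): V_0 = 1/1.08·[0.4333·17.5000 + 0.5667·0.0000] = 7.0216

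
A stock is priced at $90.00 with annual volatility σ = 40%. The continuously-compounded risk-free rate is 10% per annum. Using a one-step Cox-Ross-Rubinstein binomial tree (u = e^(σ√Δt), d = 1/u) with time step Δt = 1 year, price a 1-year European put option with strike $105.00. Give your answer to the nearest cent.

$19.02

CRR parameters: u = e^(σ√Δt) = e^(0.4·√1) = 1.4918, d = 1/u = 0.6703
Per-period rate: rΔt = 0.1·1 = 0.1, so R = e^0.1 = 1.1052
Risk-neutral probability p = (e^0.1 − 0.6703)/(1.4918 − 0.6703) = 0.4349/0.8215 = 0.5293
Terminal stock prices: S_u = 134.3, S_d = 60.33
Terminal payoffs (K − S): max(-29.26, 0) = 0, max(44.67, 0) = 44.67
Node 0 (S = 90): V_0 = e^(−0.1)·[0.5293·0.0000 + 0.4707·44.6712] = 19.0244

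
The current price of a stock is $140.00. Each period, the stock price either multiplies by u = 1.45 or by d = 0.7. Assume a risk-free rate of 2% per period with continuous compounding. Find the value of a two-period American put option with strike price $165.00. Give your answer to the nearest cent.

Risk-neutral probability p = (e^0.02 − 0.7)/(1.45 − 0.7) = 0.3202/0.7500 = 0.4269
Terminal stock prices: S_uu = 294.4, S_ud = 142.1, S_dd = 68.6
Terminal payoffs (K − S): max(-129.4, 0) = 0, max(22.9, 0) = 22.9, max(96.4, 0) = 96.4
Node u (S = 203): continuation = e^(−0.02)·[0.4269·0.0000 + 0.5731·22.9000] = 12.8633; exercise value = 0.0000 ≤ continuation, so V_u = 12.8633
Node d (S = 98): continuation = e^(−0.02)·[0.4269·22.9000 + 0.5731·96.4000] = 63.7328; exercise value = 67.0000 > continuation, so V_d = 67.0000 (exercise)
Node 0 (S = 140): continuation = e^(−0.02)·[0.4269·12.8633 + 0.5731·67.0000] = 43.0181; exercise value = 25.0000 ≤ continuation, so V_0 = 43.0181

$43.02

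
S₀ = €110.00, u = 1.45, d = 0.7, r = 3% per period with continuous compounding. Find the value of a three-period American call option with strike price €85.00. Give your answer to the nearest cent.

Risk-neutral probability p = (e^0.03 − 0.7)/(1.45 − 0.7) = 0.3305/0.7500 = 0.4406
Terminal stock prices: S_uuu = 335.3, S_uud = 161.9, S_udd = 78.15, S_ddd = 37.73
Terminal payoffs (S − K): max(250.3, 0) = 250.3, max(76.89, 0) = 76.89, max(-6.845, 0) = 0, max(-47.27, 0) = 0
Node uu (S = 231.3): continuation = e^(−0.03)·[0.4406·250.3487 + 0.5594·76.8925] = 148.7871; exercise value = 146.2750 ≤ continuation, so V_uu = 148.7871
Node ud (S = 111.6): continuation = e^(−0.03)·[0.4406·76.8925 + 0.5594·0.0000] = 32.8780; exercise value = 26.6500 ≤ continuation, so V_ud = 32.8780
Node dd (S = 53.9): continuation = e^(−0.03)·[0.4406·0.0000 + 0.5594·0.0000] = 0.0000; exercise value = 0.0000 ≤ continuation, so V_dd = 0.0000
Node u (S = 159.5): continuation = e^(−0.03)·[0.4406·148.7871 + 0.5594·32.8780] = 81.4672; exercise value = 74.5000 ≤ continuation, so V_u = 81.4672
Node d (S = 77): continuation = e^(−0.03)·[0.4406·32.8780 + 0.5594·0.0000] = 14.0581; exercise value = 0.0000 ≤ continuation, so V_d = 14.0581
Node 0 (S = 110): continuation = e^(−0.03)·[0.4406·81.4672 + 0.5594·14.0581] = 42.4657; exercise value = 25.0000 ≤ continuation, so V_0 = 42.4657

€42.47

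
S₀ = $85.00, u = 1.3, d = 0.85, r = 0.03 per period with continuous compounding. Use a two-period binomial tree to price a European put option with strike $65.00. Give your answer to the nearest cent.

Risk-neutral probability p = (e^0.03 − 0.85)/(1.3 − 0.85) = 0.1805/0.4500 = 0.4010
Terminal stock prices: S_uu = 143.7, S_ud = 93.92, S_dd = 61.41
Terminal payoffs (K − S): max(-78.65, 0) = 0, max(-28.92, 0) = 0, max(3.588, 0) = 3.588
Node u (S = 110.5): V_u = e^(−0.03)·[0.4010·0.0000 + 0.5990·0.0000] = 0.0000
Node d (S = 72.25): V_d = e^(−0.03)·[0.4010·0.0000 + 0.5990·3.5875] = 2.0854
Node 0 (S = 85): V_0 = e^(−0.03)·[0.4010·0.0000 + 0.5990·2.0854] = 1.2122

$1.21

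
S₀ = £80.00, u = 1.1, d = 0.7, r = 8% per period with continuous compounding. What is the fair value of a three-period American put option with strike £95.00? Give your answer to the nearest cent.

Risk-neutral probability p = (e^0.08 − 0.7)/(1.1 − 0.7) = 0.3833/0.4000 = 0.9582
Terminal stock prices: S_uuu = 106.5, S_uud = 67.76, S_udd = 43.12, S_ddd = 27.44
Terminal payoffs (K − S): max(-11.48, 0) = 0, max(27.24, 0) = 27.24, max(51.88, 0) = 51.88, max(67.56, 0) = 67.56
Node uu (S = 96.8): continuation = e^(−0.08)·[0.9582·0.0000 + 0.0418·27.2400] = 1.0506; exercise value = 0.0000 ≤ continuation, so V_uu = 1.0506
Node ud (S = 61.6): continuation = e^(−0.08)·[0.9582·27.2400 + 0.0418·51.8800] = 26.0961; exercise value = 33.4000 > continuation, so V_ud = 33.4000 (exercise)
Node dd (S = 39.2): continuation = e^(−0.08)·[0.9582·51.8800 + 0.0418·67.5600] = 48.4961; exercise value = 55.8000 > continuation, so V_dd = 55.8000 (exercise)
Node u (S = 88): continuation = e^(−0.08)·[0.9582·1.0506 + 0.0418·33.4000] = 2.2176; exercise value = 7.0000 > continuation, so V_u = 7.0000 (exercise)
Node d (S = 56): continuation = e^(−0.08)·[0.9582·33.4000 + 0.0418·55.8000] = 31.6961; exercise value = 39.0000 > continuation, so V_d = 39.0000 (exercise)
Node 0 (S = 80): continuation = e^(−0.08)·[0.9582·7.0000 + 0.0418·39.0000] = 7.6961; exercise value = 15.0000 > continuation, so V_0 = 15.0000 (exercise)

£15.00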